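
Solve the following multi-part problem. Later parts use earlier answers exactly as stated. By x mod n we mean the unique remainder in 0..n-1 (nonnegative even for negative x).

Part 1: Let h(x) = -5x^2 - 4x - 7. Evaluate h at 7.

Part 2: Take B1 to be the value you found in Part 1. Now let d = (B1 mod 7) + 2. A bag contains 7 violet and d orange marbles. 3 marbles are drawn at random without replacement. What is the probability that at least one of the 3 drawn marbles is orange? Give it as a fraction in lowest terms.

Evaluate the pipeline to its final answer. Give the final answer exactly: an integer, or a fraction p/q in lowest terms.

7/12

Part 1: -5*(7)^2 - 4*(7)^1 - 7 = (-245) + (-28) + (-7) = -280; answer -280
Part 2: B1 = -280; d = 2; total draws C(9,3) = 84; complement C(7,3) = 35; favorable 84 - 35 = 49; P = 7/12; answer 7/12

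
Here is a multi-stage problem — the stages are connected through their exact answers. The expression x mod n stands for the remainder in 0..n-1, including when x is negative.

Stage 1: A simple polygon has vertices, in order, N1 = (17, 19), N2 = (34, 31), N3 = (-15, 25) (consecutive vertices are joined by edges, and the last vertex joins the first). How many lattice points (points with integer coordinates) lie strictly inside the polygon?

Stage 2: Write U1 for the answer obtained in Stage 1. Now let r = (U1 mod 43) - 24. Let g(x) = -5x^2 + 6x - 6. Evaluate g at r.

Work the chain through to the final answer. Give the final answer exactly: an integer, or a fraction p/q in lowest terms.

-33

Stage 1: cross terms: (17*31 - 34*19)=-119, (34*25 - -15*31)=1315, (-15*19 - 17*25)=-710; twice the area = |486| = 486; area = 243; boundary points = 1 + 1 + 2 = 4; strictly interior points = area - boundary/2 + 1 = 242; answer 242
Stage 2: U1 = 242; r = 3; -5*(3)^2 + 6*(3)^1 - 6 = (-45) + (18) + (-6) = -33; answer -33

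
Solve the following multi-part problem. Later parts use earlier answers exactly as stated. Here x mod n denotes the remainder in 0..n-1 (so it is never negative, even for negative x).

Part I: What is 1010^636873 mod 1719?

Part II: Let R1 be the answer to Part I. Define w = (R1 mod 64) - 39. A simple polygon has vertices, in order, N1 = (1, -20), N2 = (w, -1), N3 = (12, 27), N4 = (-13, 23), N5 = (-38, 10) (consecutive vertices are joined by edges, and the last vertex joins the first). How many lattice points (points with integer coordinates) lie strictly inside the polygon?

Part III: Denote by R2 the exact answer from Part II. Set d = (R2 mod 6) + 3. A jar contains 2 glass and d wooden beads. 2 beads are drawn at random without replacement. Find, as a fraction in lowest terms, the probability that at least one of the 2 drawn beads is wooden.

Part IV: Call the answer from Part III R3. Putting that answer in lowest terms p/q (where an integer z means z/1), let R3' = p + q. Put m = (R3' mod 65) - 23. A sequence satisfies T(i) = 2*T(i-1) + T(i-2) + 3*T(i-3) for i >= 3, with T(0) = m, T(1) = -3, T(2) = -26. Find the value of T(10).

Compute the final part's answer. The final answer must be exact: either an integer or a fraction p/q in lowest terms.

Part I: squarings mod 1719: 1010^1=1010, 1010^2=733, 1010^4=961, 1010^8=418, 1010^16=1105, 1010^32=535, 1010^64=871, 1010^128=562, 1010^256=1267, 1010^512=1462, 1010^1024=727, 1010^2048=796, 1010^4096=1024, 1010^8192=1705, 1010^16384=196, 1010^32768=598, 1010^65536=52, 1010^131072=985, 1010^262144=709, 1010^524288=733; 1010^636873 = 1010^1 * 1010^8 * 1010^64 * 1010^128 * 1010^256 * 1010^512 * 1010^1024 * 1010^4096 * 1010^8192 * 1010^32768 * 1010^65536 * 1010^524288 = 548 (mod 1719); answer 548
Part II: R1 = 548; w = -3; cross terms: (1*-1 - -3*-20)=-61, (-3*27 - 12*-1)=-69, (12*23 - -13*27)=627, (-13*10 - -38*23)=744, (-38*-20 - 1*10)=750; twice the area = |1991| = 1991; area = 1991/2; boundary points = 1 + 1 + 1 + 1 + 3 = 7; strictly interior points = area - boundary/2 + 1 = 993; answer 993
Part III: R2 = 993; d = 6; total draws C(8,2) = 28; complement C(2,2) = 1; favorable 28 - 1 = 27; P = 27/28; answer 27/28
Part IV: R3 = 27/28; threaded value p + q = 55; m = 32; T(3) = 2*(-26) + 1*(-3) + 3*(32) = 41; iterating: T(3)=41, T(4)=47, T(5)=57, T(6)=284, T(7)=766, T(8)=1987, T(9)=5592, T(10)=15469; answer 15469

15469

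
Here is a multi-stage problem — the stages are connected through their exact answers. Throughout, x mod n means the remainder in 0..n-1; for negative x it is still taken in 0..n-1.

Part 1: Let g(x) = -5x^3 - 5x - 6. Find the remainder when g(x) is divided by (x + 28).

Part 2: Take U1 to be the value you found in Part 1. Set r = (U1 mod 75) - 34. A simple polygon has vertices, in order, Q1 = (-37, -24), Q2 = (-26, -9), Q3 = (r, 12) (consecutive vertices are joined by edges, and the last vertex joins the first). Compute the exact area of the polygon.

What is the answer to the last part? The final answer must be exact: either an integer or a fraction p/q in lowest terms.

33

Part 1: remainder = value at the root: -5*(-28)^3 - 5*(-28)^1 - 6 = (109760) + (140) + (-6) = 109894; answer 109894
Part 2: U1 = 109894; r = -15; cross terms: (-37*-9 - -26*-24)=-291, (-26*12 - -15*-9)=-447, (-15*-24 - -37*12)=804; twice the area = |66| = 66; area = 33; answer 33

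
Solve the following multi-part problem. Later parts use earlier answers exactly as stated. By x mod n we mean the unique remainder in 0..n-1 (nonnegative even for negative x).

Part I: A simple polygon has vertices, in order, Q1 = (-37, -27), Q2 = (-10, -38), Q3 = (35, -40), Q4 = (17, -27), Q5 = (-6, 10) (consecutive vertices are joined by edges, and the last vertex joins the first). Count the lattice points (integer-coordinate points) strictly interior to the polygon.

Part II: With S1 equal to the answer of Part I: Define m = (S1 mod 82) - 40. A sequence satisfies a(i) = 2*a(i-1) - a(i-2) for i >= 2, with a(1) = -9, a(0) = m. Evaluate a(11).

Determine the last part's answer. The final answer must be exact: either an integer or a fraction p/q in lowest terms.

Part I: cross terms: (-37*-38 - -10*-27)=1136, (-10*-40 - 35*-38)=1730, (35*-27 - 17*-40)=-265, (17*10 - -6*-27)=8, (-6*-27 - -37*10)=532; twice the area = |3141| = 3141; area = 3141/2; boundary points = 1 + 1 + 1 + 1 + 1 = 5; strictly interior points = area - boundary/2 + 1 = 1569; answer 1569
Part II: S1 = 1569; m = -29; a(2) = 2*(-9) - 1*(-29) = 11; iterating: a(2)=11, a(3)=31, a(4)=51, a(5)=71, a(6)=91, a(7)=111, a(8)=131, a(9)=151, a(10)=171, a(11)=191; answer 191

191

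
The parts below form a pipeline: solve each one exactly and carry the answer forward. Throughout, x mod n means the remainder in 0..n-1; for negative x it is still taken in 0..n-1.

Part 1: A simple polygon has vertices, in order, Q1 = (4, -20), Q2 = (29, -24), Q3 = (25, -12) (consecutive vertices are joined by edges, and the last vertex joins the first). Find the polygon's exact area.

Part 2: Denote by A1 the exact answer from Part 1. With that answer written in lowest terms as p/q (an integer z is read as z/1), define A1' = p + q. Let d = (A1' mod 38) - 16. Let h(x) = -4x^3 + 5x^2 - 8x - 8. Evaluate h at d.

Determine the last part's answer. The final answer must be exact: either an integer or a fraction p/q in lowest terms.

-8055

Part 1: cross terms: (4*-24 - 29*-20)=484, (29*-12 - 25*-24)=252, (25*-20 - 4*-12)=-452; twice the area = |284| = 284; area = 142; answer 142
Part 2: A1 = 142; threaded value p + q = 143; d = 13; -4*(13)^3 + 5*(13)^2 - 8*(13)^1 - 8 = (-8788) + (845) + (-104) + (-8) = -8055; answer -8055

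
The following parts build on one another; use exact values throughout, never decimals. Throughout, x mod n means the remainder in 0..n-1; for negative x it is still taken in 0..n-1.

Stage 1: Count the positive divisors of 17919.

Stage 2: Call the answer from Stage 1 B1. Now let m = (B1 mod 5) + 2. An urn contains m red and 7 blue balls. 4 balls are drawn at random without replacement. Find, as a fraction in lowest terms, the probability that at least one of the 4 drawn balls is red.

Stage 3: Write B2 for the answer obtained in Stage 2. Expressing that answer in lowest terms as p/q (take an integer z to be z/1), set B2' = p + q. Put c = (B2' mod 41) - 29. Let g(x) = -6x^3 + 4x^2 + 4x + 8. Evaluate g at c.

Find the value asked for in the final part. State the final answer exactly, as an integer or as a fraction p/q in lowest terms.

120914

Stage 1: 17919 = 3^2 * 11 * 181; number of divisors = (2+1) * (1+1) * (1+1) = 12; answer 12
Stage 2: B1 = 12; m = 4; total draws C(11,4) = 330; complement C(7,4) = 35; favorable 330 - 35 = 295; P = 59/66; answer 59/66
Stage 3: B2 = 59/66; threaded value p + q = 125; c = -27; -6*(-27)^3 + 4*(-27)^2 + 4*(-27)^1 + 8 = (118098) + (2916) + (-108) + (8) = 120914; answer 120914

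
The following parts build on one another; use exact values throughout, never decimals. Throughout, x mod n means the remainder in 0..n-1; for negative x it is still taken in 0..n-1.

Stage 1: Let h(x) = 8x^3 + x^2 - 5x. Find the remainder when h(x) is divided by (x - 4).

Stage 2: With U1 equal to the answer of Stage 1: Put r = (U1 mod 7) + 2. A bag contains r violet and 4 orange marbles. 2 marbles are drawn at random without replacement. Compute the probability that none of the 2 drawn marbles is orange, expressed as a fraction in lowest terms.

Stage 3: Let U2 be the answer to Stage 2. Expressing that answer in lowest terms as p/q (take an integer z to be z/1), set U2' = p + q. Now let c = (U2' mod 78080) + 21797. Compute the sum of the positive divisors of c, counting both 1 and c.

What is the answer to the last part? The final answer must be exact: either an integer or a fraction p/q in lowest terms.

Stage 1: remainder = value at the root: 8*(4)^3 + 1*(4)^2 - 5*(4)^1 = (512) + (16) + (-20) = 508; answer 508
Stage 2: U1 = 508; r = 6; total draws C(10,2) = 45; favorable C(6,2) = 15; P = 1/3; answer 1/3
Stage 3: U2 = 1/3; threaded value p + q = 4; c = 21801; 21801 = 3 * 13^2 * 43; sigma = (1 + 3) * (1 + 13 + 169) * (1 + 43) = 4 * 183 * 44 = 32208; answer 32208

32208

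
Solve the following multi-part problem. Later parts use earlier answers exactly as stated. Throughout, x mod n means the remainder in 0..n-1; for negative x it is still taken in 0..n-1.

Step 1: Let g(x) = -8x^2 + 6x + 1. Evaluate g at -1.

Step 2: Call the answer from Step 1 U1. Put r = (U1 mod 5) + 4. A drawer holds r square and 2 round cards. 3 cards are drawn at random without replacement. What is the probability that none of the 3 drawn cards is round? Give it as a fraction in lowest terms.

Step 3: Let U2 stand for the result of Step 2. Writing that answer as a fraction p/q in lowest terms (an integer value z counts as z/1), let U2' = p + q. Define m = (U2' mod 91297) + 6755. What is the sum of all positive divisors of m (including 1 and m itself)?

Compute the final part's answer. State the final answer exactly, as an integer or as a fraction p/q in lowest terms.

13560

Step 1: -8*(-1)^2 + 6*(-1)^1 + 1 = (-8) + (-6) + (1) = -13; answer -13
Step 2: U1 = -13; r = 6; total draws C(8,3) = 56; favorable C(6,3) = 20; P = 5/14; answer 5/14
Step 3: U2 = 5/14; threaded value p + q = 19; m = 6774; 6774 = 2 * 3 * 1129; sigma = (1 + 2) * (1 + 3) * (1 + 1129) = 3 * 4 * 1130 = 13560; answer 13560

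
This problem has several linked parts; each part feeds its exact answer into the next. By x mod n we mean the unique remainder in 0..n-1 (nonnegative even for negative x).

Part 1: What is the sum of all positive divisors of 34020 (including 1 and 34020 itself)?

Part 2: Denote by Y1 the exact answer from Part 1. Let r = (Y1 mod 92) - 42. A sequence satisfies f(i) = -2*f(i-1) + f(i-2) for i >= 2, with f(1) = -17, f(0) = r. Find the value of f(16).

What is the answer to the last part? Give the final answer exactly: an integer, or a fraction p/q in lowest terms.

6833994

Part 1: 34020 = 2^2 * 3^5 * 5 * 7; sigma = (1 + 2 + 4) * (1 + 3 + 9 + 27 + 81 + 243) * (1 + 5) * (1 + 7) = 7 * 364 * 6 * 8 = 122304; answer 122304
Part 2: Y1 = 122304; r = -6; f(2) = -2*(-17) + 1*(-6) = 28; iterating: f(2)=28, f(3)=-73, f(4)=174, f(5)=-421, f(6)=1016, f(7)=-2453, f(8)=5922, f(9)=-14297, f(10)=34516, f(11)=-83329, f(12)=201174, f(13)=-485677, f(14)=1172528, f(15)=-2830733, f(16)=6833994; answer 6833994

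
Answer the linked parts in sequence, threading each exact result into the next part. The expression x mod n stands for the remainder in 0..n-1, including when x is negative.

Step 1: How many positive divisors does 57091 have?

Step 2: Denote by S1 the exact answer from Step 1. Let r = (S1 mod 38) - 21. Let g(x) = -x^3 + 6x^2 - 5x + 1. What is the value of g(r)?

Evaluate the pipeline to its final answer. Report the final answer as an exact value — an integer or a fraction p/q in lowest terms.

Step 1: 57091 = 37 * 1543; number of divisors = (1+1) * (1+1) = 4; answer 4
Step 2: S1 = 4; r = -17; -1*(-17)^3 + 6*(-17)^2 - 5*(-17)^1 + 1 = (4913) + (1734) + (85) + (1) = 6733; answer 6733

6733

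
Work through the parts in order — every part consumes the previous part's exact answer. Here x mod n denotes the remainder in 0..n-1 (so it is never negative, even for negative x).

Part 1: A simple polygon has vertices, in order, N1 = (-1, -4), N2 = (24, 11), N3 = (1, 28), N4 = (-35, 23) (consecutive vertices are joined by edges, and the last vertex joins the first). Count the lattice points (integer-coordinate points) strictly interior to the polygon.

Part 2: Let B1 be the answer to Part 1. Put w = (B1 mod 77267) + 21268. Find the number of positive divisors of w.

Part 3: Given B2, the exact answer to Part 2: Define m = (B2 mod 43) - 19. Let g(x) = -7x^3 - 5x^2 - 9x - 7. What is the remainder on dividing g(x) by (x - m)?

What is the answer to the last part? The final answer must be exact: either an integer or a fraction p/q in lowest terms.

8804

Part 1: cross terms: (-1*11 - 24*-4)=85, (24*28 - 1*11)=661, (1*23 - -35*28)=1003, (-35*-4 - -1*23)=163; twice the area = |1912| = 1912; area = 956; boundary points = 5 + 1 + 1 + 1 = 8; strictly interior points = area - boundary/2 + 1 = 953; answer 953
Part 2: B1 = 953; w = 22221; 22221 = 3^3 * 823; number of divisors = (3+1) * (1+1) = 8; answer 8
Part 3: B2 = 8; m = -11; remainder = value at the root: -7*(-11)^3 - 5*(-11)^2 - 9*(-11)^1 - 7 = (9317) + (-605) + (99) + (-7) = 8804; answer 8804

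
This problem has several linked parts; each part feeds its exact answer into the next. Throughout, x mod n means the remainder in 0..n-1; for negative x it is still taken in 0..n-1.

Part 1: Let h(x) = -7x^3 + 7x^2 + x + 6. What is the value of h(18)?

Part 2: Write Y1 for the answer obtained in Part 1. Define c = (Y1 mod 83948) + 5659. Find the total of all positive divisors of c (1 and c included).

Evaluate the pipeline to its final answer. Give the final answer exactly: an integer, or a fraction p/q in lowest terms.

91884

Part 1: -7*(18)^3 + 7*(18)^2 + 1*(18)^1 + 6 = (-40824) + (2268) + (18) + (6) = -38532; answer -38532
Part 2: Y1 = -38532; c = 51075; 51075 = 3^2 * 5^2 * 227; sigma = (1 + 3 + 9) * (1 + 5 + 25) * (1 + 227) = 13 * 31 * 228 = 91884; answer 91884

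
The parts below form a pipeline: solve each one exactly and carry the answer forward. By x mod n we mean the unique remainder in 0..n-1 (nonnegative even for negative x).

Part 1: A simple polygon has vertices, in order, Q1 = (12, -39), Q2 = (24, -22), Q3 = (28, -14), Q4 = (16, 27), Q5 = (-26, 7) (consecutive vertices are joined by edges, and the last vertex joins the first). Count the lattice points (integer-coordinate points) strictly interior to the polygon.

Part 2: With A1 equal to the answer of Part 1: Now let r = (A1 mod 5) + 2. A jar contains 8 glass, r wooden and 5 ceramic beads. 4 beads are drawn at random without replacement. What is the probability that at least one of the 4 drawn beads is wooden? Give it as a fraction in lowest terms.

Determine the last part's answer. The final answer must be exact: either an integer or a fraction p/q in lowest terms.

Part 1: cross terms: (12*-22 - 24*-39)=672, (24*-14 - 28*-22)=280, (28*27 - 16*-14)=980, (16*7 - -26*27)=814, (-26*-39 - 12*7)=930; twice the area = |3676| = 3676; area = 1838; boundary points = 1 + 4 + 1 + 2 + 2 = 10; strictly interior points = area - boundary/2 + 1 = 1834; answer 1834
Part 2: A1 = 1834; r = 6; total draws C(19,4) = 3876; complement C(13,4) = 715; favorable 3876 - 715 = 3161; P = 3161/3876; answer 3161/3876

3161/3876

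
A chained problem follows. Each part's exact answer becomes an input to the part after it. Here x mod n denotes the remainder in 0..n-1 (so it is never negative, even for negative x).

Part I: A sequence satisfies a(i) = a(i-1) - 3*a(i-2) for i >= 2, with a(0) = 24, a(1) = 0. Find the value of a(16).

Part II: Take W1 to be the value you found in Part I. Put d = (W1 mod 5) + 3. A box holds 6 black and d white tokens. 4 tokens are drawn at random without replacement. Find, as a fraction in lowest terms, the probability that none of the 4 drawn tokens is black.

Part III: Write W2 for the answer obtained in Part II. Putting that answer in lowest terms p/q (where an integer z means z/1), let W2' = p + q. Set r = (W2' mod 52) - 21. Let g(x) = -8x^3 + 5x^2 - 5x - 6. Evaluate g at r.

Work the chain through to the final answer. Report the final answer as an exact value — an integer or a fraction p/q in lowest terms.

Part I: a(2) = 1*(0) - 3*(24) = -72; iterating: a(2)=-72, a(3)=-72, a(4)=144, a(5)=360, a(6)=-72, a(7)=-1152, a(8)=-936, a(9)=2520, a(10)=5328, a(11)=-2232, a(12)=-18216, a(13)=-11520, a(14)=43128, a(15)=77688, a(16)=-51696; answer -51696
Part II: W1 = -51696; d = 7; total draws C(13,4) = 715; favorable C(7,4) = 35; P = 7/143; answer 7/143
Part III: W2 = 7/143; threaded value p + q = 150; r = 25; -8*(25)^3 + 5*(25)^2 - 5*(25)^1 - 6 = (-125000) + (3125) + (-125) + (-6) = -122006; answer -122006

-122006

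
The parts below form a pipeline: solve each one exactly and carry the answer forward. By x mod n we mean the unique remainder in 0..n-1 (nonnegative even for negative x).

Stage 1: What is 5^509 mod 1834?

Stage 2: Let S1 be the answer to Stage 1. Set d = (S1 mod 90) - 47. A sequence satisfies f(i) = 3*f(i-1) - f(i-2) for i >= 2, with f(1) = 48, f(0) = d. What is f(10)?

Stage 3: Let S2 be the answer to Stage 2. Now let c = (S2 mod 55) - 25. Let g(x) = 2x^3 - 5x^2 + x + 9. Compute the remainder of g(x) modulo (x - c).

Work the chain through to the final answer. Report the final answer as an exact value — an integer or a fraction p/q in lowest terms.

-5243

Stage 1: squarings mod 1834: 5^1=5, 5^2=25, 5^4=625, 5^8=1817, 5^16=289, 5^32=991, 5^64=891, 5^128=1593, 5^256=1227; 5^509 = 5^1 * 5^4 * 5^8 * 5^16 * 5^32 * 5^64 * 5^128 * 5^256 = 1319 (mod 1834); answer 1319
Stage 2: S1 = 1319; d = 12; f(2) = 3*(48) - 1*(12) = 132; iterating: f(2)=132, f(3)=348, f(4)=912, f(5)=2388, f(6)=6252, f(7)=16368, f(8)=42852, f(9)=112188, f(10)=293712; answer 293712
Stage 3: S2 = 293712; c = -13; remainder = value at the root: 2*(-13)^3 - 5*(-13)^2 + 1*(-13)^1 + 9 = (-4394) + (-845) + (-13) + (9) = -5243; answer -5243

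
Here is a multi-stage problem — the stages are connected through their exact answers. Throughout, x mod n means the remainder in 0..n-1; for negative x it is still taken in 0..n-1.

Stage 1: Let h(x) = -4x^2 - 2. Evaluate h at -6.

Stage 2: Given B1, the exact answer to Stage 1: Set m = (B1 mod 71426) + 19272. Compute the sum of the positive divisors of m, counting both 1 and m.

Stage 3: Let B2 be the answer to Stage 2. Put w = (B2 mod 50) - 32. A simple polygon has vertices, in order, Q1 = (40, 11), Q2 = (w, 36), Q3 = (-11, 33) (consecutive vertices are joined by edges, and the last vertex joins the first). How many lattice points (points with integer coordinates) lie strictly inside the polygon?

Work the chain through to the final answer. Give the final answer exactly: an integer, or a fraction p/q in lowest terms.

153

Stage 1: -4*(-6)^2 - 2 = (-144) + (-2) = -146; answer -146
Stage 2: B1 = -146; m = 90552; 90552 = 2^3 * 3 * 7^3 * 11; sigma = (1 + 2 + 4 + 8) * (1 + 3) * (1 + 7 + 49 + 343) * (1 + 11) = 15 * 4 * 400 * 12 = 288000; answer 288000
Stage 3: B2 = 288000; w = -32; cross terms: (40*36 - -32*11)=1792, (-32*33 - -11*36)=-660, (-11*11 - 40*33)=-1441; twice the area = |-309| = 309; area = 309/2; boundary points = 1 + 3 + 1 = 5; strictly interior points = area - boundary/2 + 1 = 153; answer 153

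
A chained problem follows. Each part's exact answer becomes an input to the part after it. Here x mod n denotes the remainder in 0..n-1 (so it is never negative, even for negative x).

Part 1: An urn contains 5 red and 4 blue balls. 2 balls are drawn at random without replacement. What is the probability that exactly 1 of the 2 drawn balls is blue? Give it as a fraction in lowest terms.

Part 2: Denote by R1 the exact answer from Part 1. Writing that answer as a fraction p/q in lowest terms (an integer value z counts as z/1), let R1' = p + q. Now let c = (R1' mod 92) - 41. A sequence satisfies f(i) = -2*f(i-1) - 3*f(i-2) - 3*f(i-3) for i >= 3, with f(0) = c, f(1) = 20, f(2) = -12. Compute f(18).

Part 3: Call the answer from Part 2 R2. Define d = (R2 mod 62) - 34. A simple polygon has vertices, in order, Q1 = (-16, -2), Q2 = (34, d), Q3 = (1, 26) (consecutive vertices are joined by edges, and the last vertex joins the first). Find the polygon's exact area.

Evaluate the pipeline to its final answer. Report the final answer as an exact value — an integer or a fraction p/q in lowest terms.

819

Part 1: total draws C(9,2) = 36; favorable C(4,1)*C(5,1) = 20; P = 5/9; answer 5/9
Part 2: R1 = 5/9; threaded value p + q = 14; c = -27; f(3) = -2*(-12) - 3*(20) - 3*(-27) = 45; iterating: f(3)=45, f(4)=-114, f(5)=129, f(6)=-51, f(7)=57, f(8)=-348, f(9)=678, f(10)=-483, f(11)=-24, f(12)=-537, f(13)=2595, f(14)=-3507, f(15)=840, f(16)=1056, f(17)=5889, f(18)=-17466; answer -17466
Part 3: R2 = -17466; d = -16; cross terms: (-16*-16 - 34*-2)=324, (34*26 - 1*-16)=900, (1*-2 - -16*26)=414; twice the area = |1638| = 1638; area = 819; answer 819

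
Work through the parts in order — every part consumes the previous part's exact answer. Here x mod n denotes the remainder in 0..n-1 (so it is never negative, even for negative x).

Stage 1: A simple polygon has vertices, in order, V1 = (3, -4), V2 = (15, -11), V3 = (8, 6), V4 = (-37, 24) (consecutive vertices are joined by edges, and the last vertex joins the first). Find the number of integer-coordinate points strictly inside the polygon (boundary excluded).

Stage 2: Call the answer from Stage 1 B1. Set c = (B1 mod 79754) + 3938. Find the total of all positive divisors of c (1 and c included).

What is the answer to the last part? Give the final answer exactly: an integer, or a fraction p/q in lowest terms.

Stage 1: cross terms: (3*-11 - 15*-4)=27, (15*6 - 8*-11)=178, (8*24 - -37*6)=414, (-37*-4 - 3*24)=76; twice the area = |695| = 695; area = 695/2; boundary points = 1 + 1 + 9 + 4 = 15; strictly interior points = area - boundary/2 + 1 = 341; answer 341
Stage 2: B1 = 341; c = 4279; 4279 = 11 * 389; sigma = (1 + 11) * (1 + 389) = 12 * 390 = 4680; answer 4680

4680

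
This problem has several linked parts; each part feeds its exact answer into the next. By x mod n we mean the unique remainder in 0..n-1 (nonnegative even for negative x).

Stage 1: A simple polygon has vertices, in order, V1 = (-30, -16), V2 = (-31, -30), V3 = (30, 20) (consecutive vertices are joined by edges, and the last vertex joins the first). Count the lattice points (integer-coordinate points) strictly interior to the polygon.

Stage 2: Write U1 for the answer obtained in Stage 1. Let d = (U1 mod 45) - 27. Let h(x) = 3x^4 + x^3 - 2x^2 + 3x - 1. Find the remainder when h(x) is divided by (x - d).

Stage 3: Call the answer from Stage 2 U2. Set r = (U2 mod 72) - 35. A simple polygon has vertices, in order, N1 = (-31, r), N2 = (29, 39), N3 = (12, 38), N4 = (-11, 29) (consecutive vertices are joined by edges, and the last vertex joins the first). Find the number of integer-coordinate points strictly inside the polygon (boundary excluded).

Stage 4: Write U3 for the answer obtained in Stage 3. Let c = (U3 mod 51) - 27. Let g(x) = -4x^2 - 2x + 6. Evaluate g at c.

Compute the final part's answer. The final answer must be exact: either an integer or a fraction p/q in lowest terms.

-204

Stage 1: cross terms: (-30*-30 - -31*-16)=404, (-31*20 - 30*-30)=280, (30*-16 - -30*20)=120; twice the area = |804| = 804; area = 402; boundary points = 1 + 1 + 12 = 14; strictly interior points = area - boundary/2 + 1 = 396; answer 396
Stage 2: U1 = 396; d = 9; remainder = value at the root: 3*(9)^4 + 1*(9)^3 - 2*(9)^2 + 3*(9)^1 - 1 = (19683) + (729) + (-162) + (27) + (-1) = 20276; answer 20276
Stage 3: U2 = 20276; r = 9; cross terms: (-31*39 - 29*9)=-1470, (29*38 - 12*39)=634, (12*29 - -11*38)=766, (-11*9 - -31*29)=800; twice the area = |730| = 730; area = 365; boundary points = 30 + 1 + 1 + 20 = 52; strictly interior points = area - boundary/2 + 1 = 340; answer 340
Stage 4: U3 = 340; c = 7; -4*(7)^2 - 2*(7)^1 + 6 = (-196) + (-14) + (6) = -204; answer -204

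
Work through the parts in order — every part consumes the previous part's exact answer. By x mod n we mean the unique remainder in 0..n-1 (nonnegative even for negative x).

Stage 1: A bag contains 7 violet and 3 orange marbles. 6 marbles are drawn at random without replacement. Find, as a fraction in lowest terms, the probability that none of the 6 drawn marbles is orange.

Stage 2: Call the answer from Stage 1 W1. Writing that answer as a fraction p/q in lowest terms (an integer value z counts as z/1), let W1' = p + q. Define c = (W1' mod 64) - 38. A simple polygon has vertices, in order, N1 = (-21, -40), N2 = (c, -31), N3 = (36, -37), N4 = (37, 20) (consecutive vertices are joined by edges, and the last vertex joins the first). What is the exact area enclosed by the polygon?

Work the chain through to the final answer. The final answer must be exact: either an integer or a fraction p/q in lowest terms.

Stage 1: total draws C(10,6) = 210; favorable C(7,6) = 7; P = 1/30; answer 1/30
Stage 2: W1 = 1/30; threaded value p + q = 31; c = -7; cross terms: (-21*-31 - -7*-40)=371, (-7*-37 - 36*-31)=1375, (36*20 - 37*-37)=2089, (37*-40 - -21*20)=-1060; twice the area = |2775| = 2775; area = 2775/2; answer 2775/2

2775/2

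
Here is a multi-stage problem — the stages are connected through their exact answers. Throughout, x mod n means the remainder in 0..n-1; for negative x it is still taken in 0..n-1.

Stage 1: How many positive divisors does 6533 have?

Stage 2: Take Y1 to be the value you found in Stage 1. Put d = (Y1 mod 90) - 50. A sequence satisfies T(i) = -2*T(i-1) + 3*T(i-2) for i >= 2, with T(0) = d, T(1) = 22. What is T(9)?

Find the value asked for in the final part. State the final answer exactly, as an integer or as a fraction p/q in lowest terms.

334582

Stage 1: 6533 = 47 * 139; number of divisors = (1+1) * (1+1) = 4; answer 4
Stage 2: Y1 = 4; d = -46; T(2) = -2*(22) + 3*(-46) = -182; iterating: T(2)=-182, T(3)=430, T(4)=-1406, T(5)=4102, T(6)=-12422, T(7)=37150, T(8)=-111566, T(9)=334582; answer 334582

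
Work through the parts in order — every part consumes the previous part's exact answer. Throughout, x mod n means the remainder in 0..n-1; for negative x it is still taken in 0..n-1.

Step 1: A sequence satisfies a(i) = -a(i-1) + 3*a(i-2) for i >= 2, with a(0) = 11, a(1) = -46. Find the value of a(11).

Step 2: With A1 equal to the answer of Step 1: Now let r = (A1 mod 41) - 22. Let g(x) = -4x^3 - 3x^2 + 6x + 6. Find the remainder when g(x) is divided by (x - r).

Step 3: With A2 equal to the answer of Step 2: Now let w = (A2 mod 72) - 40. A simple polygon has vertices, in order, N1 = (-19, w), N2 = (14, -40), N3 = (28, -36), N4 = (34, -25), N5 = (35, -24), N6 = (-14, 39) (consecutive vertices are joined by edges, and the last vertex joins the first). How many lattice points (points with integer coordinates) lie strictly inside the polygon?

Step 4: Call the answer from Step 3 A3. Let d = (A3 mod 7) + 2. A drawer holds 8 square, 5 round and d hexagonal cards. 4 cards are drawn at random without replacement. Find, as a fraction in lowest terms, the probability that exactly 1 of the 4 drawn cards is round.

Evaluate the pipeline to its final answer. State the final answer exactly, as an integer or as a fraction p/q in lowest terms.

455/969

Step 1: a(2) = -1*(-46) + 3*(11) = 79; iterating: a(2)=79, a(3)=-217, a(4)=454, a(5)=-1105, a(6)=2467, a(7)=-5782, a(8)=13183, a(9)=-30529, a(10)=70078, a(11)=-161665; answer -161665
Step 2: A1 = -161665; r = 17; remainder = value at the root: -4*(17)^3 - 3*(17)^2 + 6*(17)^1 + 6 = (-19652) + (-867) + (102) + (6) = -20411; answer -20411
Step 3: A2 = -20411; w = -3; cross terms: (-19*-40 - 14*-3)=802, (14*-36 - 28*-40)=616, (28*-25 - 34*-36)=524, (34*-24 - 35*-25)=59, (35*39 - -14*-24)=1029, (-14*-3 - -19*39)=783; twice the area = |3813| = 3813; area = 3813/2; boundary points = 1 + 2 + 1 + 1 + 7 + 1 = 13; strictly interior points = area - boundary/2 + 1 = 1901; answer 1901
Step 4: A3 = 1901; d = 6; total draws C(19,4) = 3876; favorable C(5,1)*C(14,3) = 1820; P = 455/969; answer 455/969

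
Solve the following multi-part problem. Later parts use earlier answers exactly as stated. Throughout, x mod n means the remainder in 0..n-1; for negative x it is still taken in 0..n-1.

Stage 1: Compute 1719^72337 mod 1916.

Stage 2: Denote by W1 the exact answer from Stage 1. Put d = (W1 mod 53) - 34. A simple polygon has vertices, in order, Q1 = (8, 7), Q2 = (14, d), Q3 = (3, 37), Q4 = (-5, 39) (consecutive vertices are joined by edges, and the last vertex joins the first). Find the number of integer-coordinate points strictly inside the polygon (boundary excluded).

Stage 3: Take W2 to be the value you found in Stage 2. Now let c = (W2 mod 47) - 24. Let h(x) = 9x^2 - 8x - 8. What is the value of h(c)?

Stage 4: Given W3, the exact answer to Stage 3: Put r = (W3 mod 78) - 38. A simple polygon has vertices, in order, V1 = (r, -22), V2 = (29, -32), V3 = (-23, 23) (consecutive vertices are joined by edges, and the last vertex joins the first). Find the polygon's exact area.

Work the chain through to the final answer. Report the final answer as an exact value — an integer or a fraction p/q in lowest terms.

Stage 1: squarings mod 1916: 1719^1=1719, 1719^2=489, 1719^4=1537, 1719^8=1857, 1719^16=1565, 1719^32=577, 1719^64=1461, 1719^128=97, 1719^256=1745, 1719^512=501, 1719^1024=5, 1719^2048=25, 1719^4096=625, 1719^8192=1677, 1719^16384=1557, 1719^32768=509, 1719^65536=421; 1719^72337 = 1719^1 * 1719^16 * 1719^128 * 1719^512 * 1719^2048 * 1719^4096 * 1719^65536 = 883 (mod 1916); answer 883
Stage 2: W1 = 883; d = 1; cross terms: (8*1 - 14*7)=-90, (14*37 - 3*1)=515, (3*39 - -5*37)=302, (-5*7 - 8*39)=-347; twice the area = |380| = 380; area = 190; boundary points = 6 + 1 + 2 + 1 = 10; strictly interior points = area - boundary/2 + 1 = 186; answer 186
Stage 3: W2 = 186; c = 21; 9*(21)^2 - 8*(21)^1 - 8 = (3969) + (-168) + (-8) = 3793; answer 3793
Stage 4: W3 = 3793; r = 11; cross terms: (11*-32 - 29*-22)=286, (29*23 - -23*-32)=-69, (-23*-22 - 11*23)=253; twice the area = |470| = 470; area = 235; answer 235

235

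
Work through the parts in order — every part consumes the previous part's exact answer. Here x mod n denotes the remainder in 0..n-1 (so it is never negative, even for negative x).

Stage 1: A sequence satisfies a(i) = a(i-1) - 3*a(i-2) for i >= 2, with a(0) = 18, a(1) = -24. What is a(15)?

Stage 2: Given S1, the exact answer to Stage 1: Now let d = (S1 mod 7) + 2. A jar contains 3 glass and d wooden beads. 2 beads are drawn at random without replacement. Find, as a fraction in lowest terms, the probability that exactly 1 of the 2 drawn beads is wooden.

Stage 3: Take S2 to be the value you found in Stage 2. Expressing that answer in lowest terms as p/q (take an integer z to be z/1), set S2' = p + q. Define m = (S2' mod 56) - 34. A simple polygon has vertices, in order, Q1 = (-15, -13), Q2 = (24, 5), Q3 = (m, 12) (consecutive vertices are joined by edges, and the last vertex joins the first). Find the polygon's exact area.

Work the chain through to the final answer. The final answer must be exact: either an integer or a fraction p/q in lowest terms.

Stage 1: a(2) = 1*(-24) - 3*(18) = -78; iterating: a(2)=-78, a(3)=-6, a(4)=228, a(5)=246, a(6)=-438, a(7)=-1176, a(8)=138, a(9)=3666, a(10)=3252, a(11)=-7746, a(12)=-17502, a(13)=5736, a(14)=58242, a(15)=41034; answer 41034
Stage 2: S1 = 41034; d = 2; total draws C(5,2) = 10; favorable C(2,1)*C(3,1) = 6; P = 3/5; answer 3/5
Stage 3: S2 = 3/5; threaded value p + q = 8; m = -26; cross terms: (-15*5 - 24*-13)=237, (24*12 - -26*5)=418, (-26*-13 - -15*12)=518; twice the area = |1173| = 1173; area = 1173/2; answer 1173/2

1173/2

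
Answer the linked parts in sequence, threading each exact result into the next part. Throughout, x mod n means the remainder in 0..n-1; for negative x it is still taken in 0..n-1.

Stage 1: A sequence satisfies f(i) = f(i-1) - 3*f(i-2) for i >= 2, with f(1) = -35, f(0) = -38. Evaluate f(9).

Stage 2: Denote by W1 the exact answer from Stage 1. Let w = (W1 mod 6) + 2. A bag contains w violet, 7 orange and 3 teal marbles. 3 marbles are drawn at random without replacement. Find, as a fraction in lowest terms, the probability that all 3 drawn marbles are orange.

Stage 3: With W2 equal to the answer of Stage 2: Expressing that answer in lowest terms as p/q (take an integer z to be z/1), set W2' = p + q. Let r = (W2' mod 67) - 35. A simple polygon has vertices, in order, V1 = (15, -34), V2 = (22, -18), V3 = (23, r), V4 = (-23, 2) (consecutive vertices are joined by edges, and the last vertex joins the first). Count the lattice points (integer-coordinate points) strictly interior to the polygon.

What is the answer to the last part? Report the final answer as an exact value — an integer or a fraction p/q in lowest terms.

Stage 1: f(2) = 1*(-35) - 3*(-38) = 79; iterating: f(2)=79, f(3)=184, f(4)=-53, f(5)=-605, f(6)=-446, f(7)=1369, f(8)=2707, f(9)=-1400; answer -1400
Stage 2: W1 = -1400; w = 6; total draws C(16,3) = 560; favorable C(7,3) = 35; P = 1/16; answer 1/16
Stage 3: W2 = 1/16; threaded value p + q = 17; r = -18; cross terms: (15*-18 - 22*-34)=478, (22*-18 - 23*-18)=18, (23*2 - -23*-18)=-368, (-23*-34 - 15*2)=752; twice the area = |880| = 880; area = 440; boundary points = 1 + 1 + 2 + 2 = 6; strictly interior points = area - boundary/2 + 1 = 438; answer 438

438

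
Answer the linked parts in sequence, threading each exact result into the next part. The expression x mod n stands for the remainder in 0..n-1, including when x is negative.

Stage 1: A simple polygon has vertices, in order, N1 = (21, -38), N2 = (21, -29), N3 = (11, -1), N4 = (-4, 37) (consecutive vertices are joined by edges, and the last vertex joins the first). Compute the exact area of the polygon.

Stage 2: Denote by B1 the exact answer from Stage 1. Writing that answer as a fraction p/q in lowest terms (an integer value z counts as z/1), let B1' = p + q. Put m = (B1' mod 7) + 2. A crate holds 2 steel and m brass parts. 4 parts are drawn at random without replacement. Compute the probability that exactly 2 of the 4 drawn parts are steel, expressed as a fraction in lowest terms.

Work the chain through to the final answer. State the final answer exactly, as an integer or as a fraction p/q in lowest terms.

3/5

Stage 1: cross terms: (21*-29 - 21*-38)=189, (21*-1 - 11*-29)=298, (11*37 - -4*-1)=403, (-4*-38 - 21*37)=-625; twice the area = |265| = 265; area = 265/2; answer 265/2
Stage 2: B1 = 265/2; threaded value p + q = 267; m = 3; total draws C(5,4) = 5; favorable C(2,2)*C(3,2) = 3; P = 3/5; answer 3/5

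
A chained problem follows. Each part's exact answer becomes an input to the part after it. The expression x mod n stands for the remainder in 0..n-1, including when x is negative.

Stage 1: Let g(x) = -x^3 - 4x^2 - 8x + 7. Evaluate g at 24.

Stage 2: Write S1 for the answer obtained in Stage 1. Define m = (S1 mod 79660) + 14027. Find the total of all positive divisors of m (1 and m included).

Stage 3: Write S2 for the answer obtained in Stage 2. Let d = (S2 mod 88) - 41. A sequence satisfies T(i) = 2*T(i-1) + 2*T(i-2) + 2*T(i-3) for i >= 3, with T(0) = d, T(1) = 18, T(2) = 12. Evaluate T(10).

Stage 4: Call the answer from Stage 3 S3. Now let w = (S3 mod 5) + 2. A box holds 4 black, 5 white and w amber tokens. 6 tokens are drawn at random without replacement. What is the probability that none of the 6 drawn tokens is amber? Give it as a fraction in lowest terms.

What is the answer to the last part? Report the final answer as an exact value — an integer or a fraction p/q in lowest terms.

Stage 1: -1*(24)^3 - 4*(24)^2 - 8*(24)^1 + 7 = (-13824) + (-2304) + (-192) + (7) = -16313; answer -16313
Stage 2: S1 = -16313; m = 77374; 77374 = 2 * 11 * 3517; sigma = (1 + 2) * (1 + 11) * (1 + 3517) = 3 * 12 * 3518 = 126648; answer 126648
Stage 3: S2 = 126648; d = -25; T(3) = 2*(12) + 2*(18) + 2*(-25) = 10; iterating: T(3)=10, T(4)=80, T(5)=204, T(6)=588, T(7)=1744, T(8)=5072, T(9)=14808, T(10)=43248; answer 43248
Stage 4: S3 = 43248; w = 5; total draws C(14,6) = 3003; favorable C(9,6) = 84; P = 4/143; answer 4/143

4/143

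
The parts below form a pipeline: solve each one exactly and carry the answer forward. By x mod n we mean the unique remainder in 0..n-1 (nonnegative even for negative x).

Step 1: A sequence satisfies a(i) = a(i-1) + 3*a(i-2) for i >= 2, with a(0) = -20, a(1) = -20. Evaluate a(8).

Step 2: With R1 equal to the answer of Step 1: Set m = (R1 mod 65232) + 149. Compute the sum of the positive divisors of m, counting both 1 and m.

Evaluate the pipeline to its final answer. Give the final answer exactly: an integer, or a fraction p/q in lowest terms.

74880

Step 1: a(2) = 1*(-20) + 3*(-20) = -80; iterating: a(2)=-80, a(3)=-140, a(4)=-380, a(5)=-800, a(6)=-1940, a(7)=-4340, a(8)=-10160; answer -10160
Step 2: R1 = -10160; m = 55221; 55221 = 3 * 79 * 233; sigma = (1 + 3) * (1 + 79) * (1 + 233) = 4 * 80 * 234 = 74880; answer 74880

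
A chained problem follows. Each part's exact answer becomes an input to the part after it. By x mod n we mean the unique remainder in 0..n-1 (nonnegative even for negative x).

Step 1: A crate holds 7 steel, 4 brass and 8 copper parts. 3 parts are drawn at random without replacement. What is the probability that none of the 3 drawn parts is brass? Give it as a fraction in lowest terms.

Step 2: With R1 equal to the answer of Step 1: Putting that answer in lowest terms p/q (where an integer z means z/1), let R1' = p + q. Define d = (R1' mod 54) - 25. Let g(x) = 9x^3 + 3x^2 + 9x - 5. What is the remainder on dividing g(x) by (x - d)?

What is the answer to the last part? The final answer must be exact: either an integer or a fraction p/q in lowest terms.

-1100

Step 1: total draws C(19,3) = 969; favorable C(15,3) = 455; P = 455/969; answer 455/969
Step 2: R1 = 455/969; threaded value p + q = 1424; d = -5; remainder = value at the root: 9*(-5)^3 + 3*(-5)^2 + 9*(-5)^1 - 5 = (-1125) + (75) + (-45) + (-5) = -1100; answer -1100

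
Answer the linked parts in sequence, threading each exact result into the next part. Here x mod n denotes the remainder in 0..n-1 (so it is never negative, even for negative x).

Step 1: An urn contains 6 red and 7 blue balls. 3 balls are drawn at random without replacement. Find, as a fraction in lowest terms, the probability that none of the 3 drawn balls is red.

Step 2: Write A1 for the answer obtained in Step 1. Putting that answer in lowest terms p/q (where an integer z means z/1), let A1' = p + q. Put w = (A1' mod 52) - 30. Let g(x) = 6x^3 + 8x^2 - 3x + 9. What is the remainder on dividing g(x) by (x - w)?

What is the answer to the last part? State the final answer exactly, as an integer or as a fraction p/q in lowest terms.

Step 1: total draws C(13,3) = 286; favorable C(7,3) = 35; P = 35/286; answer 35/286
Step 2: A1 = 35/286; threaded value p + q = 321; w = -21; remainder = value at the root: 6*(-21)^3 + 8*(-21)^2 - 3*(-21)^1 + 9 = (-55566) + (3528) + (63) + (9) = -51966; answer -51966

-51966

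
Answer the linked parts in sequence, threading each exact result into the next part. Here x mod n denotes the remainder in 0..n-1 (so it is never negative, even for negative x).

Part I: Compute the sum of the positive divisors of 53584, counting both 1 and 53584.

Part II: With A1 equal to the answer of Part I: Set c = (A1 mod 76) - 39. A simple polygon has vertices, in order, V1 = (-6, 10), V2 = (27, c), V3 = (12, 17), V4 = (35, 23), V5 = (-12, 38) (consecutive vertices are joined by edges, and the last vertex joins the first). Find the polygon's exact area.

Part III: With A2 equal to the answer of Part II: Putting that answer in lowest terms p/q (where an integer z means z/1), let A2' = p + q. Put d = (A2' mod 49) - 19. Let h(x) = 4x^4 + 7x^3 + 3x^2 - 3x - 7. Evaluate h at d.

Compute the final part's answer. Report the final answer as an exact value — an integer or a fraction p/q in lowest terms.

234281

Part I: 53584 = 2^4 * 17 * 197; sigma = (1 + 2 + 4 + 8 + 16) * (1 + 17) * (1 + 197) = 31 * 18 * 198 = 110484; answer 110484
Part II: A1 = 110484; c = 17; cross terms: (-6*17 - 27*10)=-372, (27*17 - 12*17)=255, (12*23 - 35*17)=-319, (35*38 - -12*23)=1606, (-12*10 - -6*38)=108; twice the area = |1278| = 1278; area = 639; answer 639
Part III: A2 = 639; threaded value p + q = 640; d = -16; 4*(-16)^4 + 7*(-16)^3 + 3*(-16)^2 - 3*(-16)^1 - 7 = (262144) + (-28672) + (768) + (48) + (-7) = 234281; answer 234281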